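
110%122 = 110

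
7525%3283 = 959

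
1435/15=95 + 2/3  =  95.67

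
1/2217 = 1/2217 =0.00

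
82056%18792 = 6888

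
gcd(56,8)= 8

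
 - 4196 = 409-4605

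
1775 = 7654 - 5879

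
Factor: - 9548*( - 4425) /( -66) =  - 640150= - 2^1*5^2*7^1 * 31^1 * 59^1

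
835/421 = 835/421 =1.98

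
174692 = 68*2569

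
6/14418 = 1/2403 =0.00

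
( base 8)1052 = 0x22a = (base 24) n2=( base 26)L8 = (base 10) 554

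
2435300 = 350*6958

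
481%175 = 131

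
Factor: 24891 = 3^1*8297^1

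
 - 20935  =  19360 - 40295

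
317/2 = 317/2=158.50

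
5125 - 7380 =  - 2255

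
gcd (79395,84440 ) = 5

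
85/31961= 85/31961 = 0.00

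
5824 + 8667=14491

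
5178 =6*863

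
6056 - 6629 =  - 573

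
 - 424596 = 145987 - 570583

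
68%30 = 8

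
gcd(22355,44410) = 5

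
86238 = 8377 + 77861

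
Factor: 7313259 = 3^1*227^1*10739^1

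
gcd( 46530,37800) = 90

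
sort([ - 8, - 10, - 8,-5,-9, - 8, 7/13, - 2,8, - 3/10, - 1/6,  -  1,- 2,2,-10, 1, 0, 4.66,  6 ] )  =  [ - 10,-10, - 9,- 8,  -  8, - 8, - 5, - 2, - 2, - 1, - 3/10, - 1/6,0, 7/13,1, 2,4.66,6,8]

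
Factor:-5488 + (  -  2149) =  - 7^1*1091^1 = - 7637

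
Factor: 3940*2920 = 11504800 = 2^5*5^2*73^1*197^1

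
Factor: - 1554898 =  - 2^1  *  31^2*  809^1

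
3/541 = 3/541 = 0.01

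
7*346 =2422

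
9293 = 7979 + 1314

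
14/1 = 14 = 14.00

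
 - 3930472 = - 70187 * 56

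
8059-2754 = 5305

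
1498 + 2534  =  4032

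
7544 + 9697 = 17241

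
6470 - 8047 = - 1577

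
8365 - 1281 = 7084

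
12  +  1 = 13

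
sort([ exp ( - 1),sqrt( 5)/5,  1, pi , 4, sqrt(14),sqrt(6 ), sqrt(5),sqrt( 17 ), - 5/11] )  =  [ - 5/11,exp ( - 1 ),sqrt(  5)/5,1,sqrt ( 5),sqrt(6),pi,sqrt( 14), 4,sqrt( 17)]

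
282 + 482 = 764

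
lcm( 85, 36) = 3060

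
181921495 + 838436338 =1020357833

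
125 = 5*25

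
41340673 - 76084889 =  - 34744216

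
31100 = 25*1244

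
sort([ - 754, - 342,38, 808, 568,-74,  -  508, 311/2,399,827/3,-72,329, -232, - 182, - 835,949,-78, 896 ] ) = [-835 , - 754 , - 508, - 342, - 232,- 182, - 78, - 74,-72,38, 311/2,  827/3,329, 399, 568, 808,896, 949 ]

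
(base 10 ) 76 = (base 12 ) 64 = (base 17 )48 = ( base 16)4c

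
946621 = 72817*13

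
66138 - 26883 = 39255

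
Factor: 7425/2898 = 825/322 = 2^ ( - 1 )*3^1*5^2*7^( - 1)*11^1*23^( - 1)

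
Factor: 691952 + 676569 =7^2*11^1*2539^1 = 1368521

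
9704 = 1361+8343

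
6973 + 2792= 9765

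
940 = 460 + 480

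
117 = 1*117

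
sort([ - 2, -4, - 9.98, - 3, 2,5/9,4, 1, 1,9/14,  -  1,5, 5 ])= [ - 9.98, - 4, - 3,  -  2,-1 , 5/9,9/14 , 1, 1,2, 4, 5, 5 ]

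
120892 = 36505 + 84387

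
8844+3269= 12113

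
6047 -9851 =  - 3804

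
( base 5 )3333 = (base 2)111010100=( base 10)468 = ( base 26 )I0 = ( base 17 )1A9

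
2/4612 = 1/2306  =  0.00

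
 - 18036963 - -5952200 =-12084763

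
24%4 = 0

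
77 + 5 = 82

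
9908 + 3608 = 13516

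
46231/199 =232 + 63/199  =  232.32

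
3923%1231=230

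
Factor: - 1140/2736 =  - 2^( - 2)*3^ ( - 1)*5^1= - 5/12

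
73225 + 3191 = 76416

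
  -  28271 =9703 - 37974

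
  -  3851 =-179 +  - 3672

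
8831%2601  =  1028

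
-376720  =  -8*47090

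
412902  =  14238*29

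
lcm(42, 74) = 1554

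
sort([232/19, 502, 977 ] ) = [232/19,502,  977 ]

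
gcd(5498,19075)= 1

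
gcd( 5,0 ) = 5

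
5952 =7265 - 1313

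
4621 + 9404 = 14025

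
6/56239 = 6/56239 = 0.00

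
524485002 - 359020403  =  165464599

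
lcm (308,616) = 616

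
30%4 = 2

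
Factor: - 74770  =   - 2^1*5^1*7477^1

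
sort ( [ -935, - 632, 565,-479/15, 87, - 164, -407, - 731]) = [ - 935, - 731, - 632, - 407, - 164,-479/15, 87,565 ] 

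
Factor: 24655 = 5^1*4931^1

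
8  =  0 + 8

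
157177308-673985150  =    -  516807842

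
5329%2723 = 2606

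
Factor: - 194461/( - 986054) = 2^(  -  1 )*139^1*1399^1*493027^ ( - 1 ) 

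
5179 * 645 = 3340455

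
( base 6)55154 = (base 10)7630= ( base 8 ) 16716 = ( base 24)D5M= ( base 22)fgi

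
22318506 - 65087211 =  - 42768705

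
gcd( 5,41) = 1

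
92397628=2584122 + 89813506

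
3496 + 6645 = 10141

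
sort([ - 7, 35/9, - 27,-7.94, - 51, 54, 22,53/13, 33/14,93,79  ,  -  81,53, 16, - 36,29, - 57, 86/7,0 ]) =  [ - 81, - 57 ,-51,  -  36, - 27,  -  7.94, - 7, 0 , 33/14, 35/9, 53/13,  86/7, 16, 22 , 29,53, 54, 79, 93 ]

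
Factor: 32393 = 29^1*1117^1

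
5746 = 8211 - 2465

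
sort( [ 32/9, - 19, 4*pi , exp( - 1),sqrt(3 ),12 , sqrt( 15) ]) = [ - 19, exp( - 1 ) , sqrt( 3), 32/9, sqrt( 15), 12, 4 * pi]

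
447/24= 149/8 = 18.62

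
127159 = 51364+75795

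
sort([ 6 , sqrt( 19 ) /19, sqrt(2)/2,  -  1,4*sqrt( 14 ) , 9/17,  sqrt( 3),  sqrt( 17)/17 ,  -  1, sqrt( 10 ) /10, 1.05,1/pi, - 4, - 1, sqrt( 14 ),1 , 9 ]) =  [  -  4, -1, -1 ,-1 , sqrt( 19)/19 , sqrt( 17 )/17, sqrt( 10)/10,1/pi,9/17, sqrt (2 )/2,1 , 1.05, sqrt( 3) , sqrt( 14),6 , 9, 4 * sqrt ( 14)] 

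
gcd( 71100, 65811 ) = 3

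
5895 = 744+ 5151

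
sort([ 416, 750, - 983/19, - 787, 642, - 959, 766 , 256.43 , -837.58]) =[ - 959,- 837.58, - 787, - 983/19, 256.43,416, 642,  750,766] 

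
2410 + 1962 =4372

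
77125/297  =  77125/297 =259.68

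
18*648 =11664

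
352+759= 1111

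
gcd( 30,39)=3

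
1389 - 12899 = -11510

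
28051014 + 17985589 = 46036603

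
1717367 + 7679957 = 9397324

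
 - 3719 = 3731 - 7450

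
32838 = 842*39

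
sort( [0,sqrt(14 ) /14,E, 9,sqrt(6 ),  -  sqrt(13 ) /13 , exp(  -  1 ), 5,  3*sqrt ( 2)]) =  [ - sqrt(13)/13,  0, sqrt( 14)/14,exp(-1 ),sqrt(6 ),E,3*sqrt (2 ), 5, 9]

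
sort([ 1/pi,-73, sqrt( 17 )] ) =[ - 73, 1/pi , sqrt(17)]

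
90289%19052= 14081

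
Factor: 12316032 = 2^7* 3^2 * 10691^1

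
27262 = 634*43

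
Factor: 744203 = 744203^1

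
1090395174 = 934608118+155787056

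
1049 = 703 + 346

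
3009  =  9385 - 6376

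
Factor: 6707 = 19^1*353^1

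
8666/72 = 4333/36 = 120.36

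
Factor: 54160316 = 2^2*7^1*1934297^1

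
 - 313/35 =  - 313/35 = - 8.94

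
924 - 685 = 239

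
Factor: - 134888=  - 2^3 * 13^1*1297^1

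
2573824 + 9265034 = 11838858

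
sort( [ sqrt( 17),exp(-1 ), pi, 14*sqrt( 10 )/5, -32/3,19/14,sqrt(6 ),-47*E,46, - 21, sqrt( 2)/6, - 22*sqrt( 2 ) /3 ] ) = [ - 47*E, - 21, - 32/3,-22*sqrt( 2 ) /3, sqrt( 2 ) /6,exp( - 1 ), 19/14,  sqrt( 6 ), pi,sqrt( 17), 14*sqrt( 10 ) /5, 46] 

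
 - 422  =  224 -646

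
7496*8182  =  61332272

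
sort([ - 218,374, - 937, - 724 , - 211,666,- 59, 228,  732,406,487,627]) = [-937, - 724,-218, - 211, - 59,228, 374,406,487, 627,666,732 ] 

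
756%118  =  48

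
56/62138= 28/31069 =0.00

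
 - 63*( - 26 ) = 1638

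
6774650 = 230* 29455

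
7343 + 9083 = 16426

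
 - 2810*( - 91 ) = 255710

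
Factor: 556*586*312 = 101654592 = 2^6  *3^1*13^1 *139^1*293^1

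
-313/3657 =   -  1 + 3344/3657 =- 0.09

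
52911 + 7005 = 59916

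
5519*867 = 4784973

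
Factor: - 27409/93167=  - 151^(  -  1) * 617^( - 1) * 27409^1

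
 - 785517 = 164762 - 950279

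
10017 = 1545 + 8472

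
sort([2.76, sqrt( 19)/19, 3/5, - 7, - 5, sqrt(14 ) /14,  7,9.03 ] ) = [ - 7, - 5 , sqrt( 19)/19,sqrt(14)/14, 3/5, 2.76, 7, 9.03]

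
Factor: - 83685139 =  - 19^1 * 227^1*19403^1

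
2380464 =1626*1464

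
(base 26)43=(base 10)107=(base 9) 128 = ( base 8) 153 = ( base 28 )3n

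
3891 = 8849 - 4958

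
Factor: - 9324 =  - 2^2 *3^2* 7^1* 37^1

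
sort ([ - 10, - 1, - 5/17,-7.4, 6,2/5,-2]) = [ - 10, - 7.4, - 2, - 1,-5/17,  2/5,6]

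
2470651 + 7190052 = 9660703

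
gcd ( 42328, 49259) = 1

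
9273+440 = 9713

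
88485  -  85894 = 2591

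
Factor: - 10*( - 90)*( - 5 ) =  - 4500= - 2^2*3^2* 5^3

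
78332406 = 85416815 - 7084409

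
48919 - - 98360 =147279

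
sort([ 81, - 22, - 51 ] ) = [ - 51,-22,81]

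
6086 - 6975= - 889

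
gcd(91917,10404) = 9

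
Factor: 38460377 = 3347^1*11491^1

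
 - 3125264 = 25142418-28267682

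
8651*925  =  8002175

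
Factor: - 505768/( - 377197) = 2^3*191^1 * 331^1*377197^(-1)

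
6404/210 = 3202/105 = 30.50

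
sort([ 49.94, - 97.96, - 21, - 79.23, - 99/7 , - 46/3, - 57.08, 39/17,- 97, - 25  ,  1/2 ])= [ - 97.96, - 97, - 79.23, - 57.08, - 25 ,  -  21, - 46/3, - 99/7,1/2,  39/17,49.94]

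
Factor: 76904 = 2^3*9613^1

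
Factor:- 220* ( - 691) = 2^2*5^1*11^1*691^1 =152020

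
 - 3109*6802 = -21147418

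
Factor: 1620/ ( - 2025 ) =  - 4/5 = - 2^2*5^(-1) 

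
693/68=10+13/68 = 10.19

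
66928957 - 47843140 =19085817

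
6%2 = 0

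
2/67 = 2/67 = 0.03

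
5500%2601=298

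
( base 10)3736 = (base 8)7230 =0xE98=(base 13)1915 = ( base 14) 150C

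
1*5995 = 5995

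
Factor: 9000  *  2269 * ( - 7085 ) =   -  144682785000 = -  2^3* 3^2 * 5^4*13^1*109^1*2269^1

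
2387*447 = 1066989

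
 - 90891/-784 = 90891/784 = 115.93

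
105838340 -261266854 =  - 155428514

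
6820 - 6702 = 118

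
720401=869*829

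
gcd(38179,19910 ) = 1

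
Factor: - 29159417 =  - 7^1*4165631^1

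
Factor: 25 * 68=1700 =2^2*5^2*17^1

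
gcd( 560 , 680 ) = 40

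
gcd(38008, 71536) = 8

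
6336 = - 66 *(- 96)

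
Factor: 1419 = 3^1*11^1*43^1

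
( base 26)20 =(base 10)52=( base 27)1P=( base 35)1h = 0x34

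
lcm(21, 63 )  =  63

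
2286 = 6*381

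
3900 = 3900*1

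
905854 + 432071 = 1337925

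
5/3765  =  1/753 = 0.00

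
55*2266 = 124630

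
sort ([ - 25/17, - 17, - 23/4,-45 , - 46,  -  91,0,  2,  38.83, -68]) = [-91, - 68,-46, - 45, - 17,-23/4, - 25/17,0,2,38.83] 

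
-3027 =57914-60941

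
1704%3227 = 1704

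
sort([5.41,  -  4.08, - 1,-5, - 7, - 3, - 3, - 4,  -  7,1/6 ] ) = [ - 7, - 7,-5,-4.08, - 4, - 3, - 3,  -  1, 1/6, 5.41]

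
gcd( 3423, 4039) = 7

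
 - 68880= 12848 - 81728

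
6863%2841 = 1181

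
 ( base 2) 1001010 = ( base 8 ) 112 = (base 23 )35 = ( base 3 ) 2202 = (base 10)74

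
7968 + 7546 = 15514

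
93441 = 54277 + 39164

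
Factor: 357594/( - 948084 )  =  -2^(- 1)*41^(  -  2)* 47^( - 1 )*107^1*557^1 = - 59599/158014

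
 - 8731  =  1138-9869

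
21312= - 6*(  -  3552)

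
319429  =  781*409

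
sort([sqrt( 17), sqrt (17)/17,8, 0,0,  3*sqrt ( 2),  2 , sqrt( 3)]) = [ 0,0,  sqrt( 17) /17,sqrt ( 3), 2,sqrt( 17), 3 * sqrt (2), 8 ] 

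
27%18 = 9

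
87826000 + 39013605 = 126839605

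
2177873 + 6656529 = 8834402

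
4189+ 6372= 10561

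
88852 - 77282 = 11570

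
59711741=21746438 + 37965303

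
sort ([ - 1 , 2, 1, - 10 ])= [ - 10, - 1,1,  2]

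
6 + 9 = 15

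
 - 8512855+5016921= - 3495934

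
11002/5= 2200+2/5 = 2200.40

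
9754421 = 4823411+4931010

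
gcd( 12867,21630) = 3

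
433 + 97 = 530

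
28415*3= 85245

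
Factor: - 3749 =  - 23^1*163^1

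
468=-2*( - 234 )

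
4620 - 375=4245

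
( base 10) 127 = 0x7f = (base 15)87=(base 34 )3p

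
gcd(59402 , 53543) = 7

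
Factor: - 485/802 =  - 2^( -1)*5^1 * 97^1 * 401^( - 1 )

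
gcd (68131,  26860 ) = 1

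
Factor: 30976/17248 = 2^3*7^( - 2 )*11^1 =88/49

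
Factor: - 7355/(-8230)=1471/1646 =2^( - 1)* 823^( -1)*1471^1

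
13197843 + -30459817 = -17261974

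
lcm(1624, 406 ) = 1624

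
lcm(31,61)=1891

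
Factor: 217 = 7^1 * 31^1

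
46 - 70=-24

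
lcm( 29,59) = 1711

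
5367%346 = 177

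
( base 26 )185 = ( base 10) 889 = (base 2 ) 1101111001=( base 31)SL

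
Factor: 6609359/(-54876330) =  - 2^( - 1 ) * 3^(  -  2)*5^( - 1 )*19^1*101^ (  -  1) * 167^1*2083^1*6037^( - 1)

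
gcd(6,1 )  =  1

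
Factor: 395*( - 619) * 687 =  - 167974935= - 3^1*5^1*79^1*229^1 * 619^1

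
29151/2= 14575 + 1/2  =  14575.50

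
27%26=1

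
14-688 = -674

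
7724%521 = 430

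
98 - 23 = 75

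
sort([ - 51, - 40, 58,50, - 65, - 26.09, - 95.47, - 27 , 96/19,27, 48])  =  [  -  95.47 , - 65,  -  51, - 40, - 27 , - 26.09,96/19,27,48, 50,58]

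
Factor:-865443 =-3^1*288481^1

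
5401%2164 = 1073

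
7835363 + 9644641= 17480004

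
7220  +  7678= 14898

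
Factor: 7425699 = 3^1*431^1 * 5743^1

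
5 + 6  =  11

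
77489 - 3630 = 73859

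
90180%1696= 292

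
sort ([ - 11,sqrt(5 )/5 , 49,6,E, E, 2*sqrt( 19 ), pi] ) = [ - 11 , sqrt( 5)/5, E, E,  pi , 6, 2 * sqrt (19), 49] 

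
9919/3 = 9919/3 = 3306.33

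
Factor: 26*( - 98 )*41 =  - 2^2*7^2*13^1*41^1 = -  104468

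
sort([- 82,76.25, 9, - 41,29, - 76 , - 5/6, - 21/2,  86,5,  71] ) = [ - 82, - 76, - 41, - 21/2 , - 5/6,5,  9,29,71,  76.25,86 ] 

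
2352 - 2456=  - 104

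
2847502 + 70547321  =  73394823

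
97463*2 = 194926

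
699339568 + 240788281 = 940127849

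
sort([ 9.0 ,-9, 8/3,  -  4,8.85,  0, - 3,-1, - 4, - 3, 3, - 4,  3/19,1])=[ - 9, - 4, - 4, - 4, - 3, - 3, - 1, 0,  3/19, 1, 8/3,3, 8.85,9.0]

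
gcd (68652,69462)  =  18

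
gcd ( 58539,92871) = 3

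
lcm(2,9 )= 18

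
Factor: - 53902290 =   -  2^1 * 3^1*5^1*13^1* 41^1*3371^1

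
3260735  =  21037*155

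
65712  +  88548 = 154260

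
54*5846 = 315684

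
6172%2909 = 354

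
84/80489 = 84/80489 = 0.00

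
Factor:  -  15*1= - 3^1*5^1 = -  15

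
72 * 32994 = 2375568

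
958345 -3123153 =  - 2164808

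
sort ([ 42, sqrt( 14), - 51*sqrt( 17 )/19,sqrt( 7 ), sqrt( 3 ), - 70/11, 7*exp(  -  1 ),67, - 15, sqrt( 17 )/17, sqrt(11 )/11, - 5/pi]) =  [ - 15, - 51*sqrt( 17 ) /19, - 70/11  , - 5/pi,sqrt ( 17 ) /17, sqrt( 11)/11, sqrt( 3),7*exp ( - 1), sqrt( 7 ), sqrt( 14 ),  42, 67 ]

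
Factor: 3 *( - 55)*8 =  - 1320 = - 2^3*3^1*5^1*11^1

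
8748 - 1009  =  7739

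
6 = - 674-- 680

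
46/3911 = 46/3911=   0.01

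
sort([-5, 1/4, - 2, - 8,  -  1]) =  [ - 8,  -  5, - 2,-1, 1/4 ]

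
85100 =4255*20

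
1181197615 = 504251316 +676946299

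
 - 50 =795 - 845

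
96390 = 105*918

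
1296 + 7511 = 8807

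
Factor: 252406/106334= 126203/53167  =  7^1 * 11^2 *79^( - 1 )*149^1 * 673^( - 1)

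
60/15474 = 10/2579 =0.00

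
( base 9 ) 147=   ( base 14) 8C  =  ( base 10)124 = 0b1111100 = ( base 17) 75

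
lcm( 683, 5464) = 5464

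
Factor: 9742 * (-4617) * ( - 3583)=161159090562 = 2^1*3^5*19^1*3583^1*4871^1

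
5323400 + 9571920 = 14895320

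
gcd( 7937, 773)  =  1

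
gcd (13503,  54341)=7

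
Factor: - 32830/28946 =-5^1 * 7^2*41^( - 1 ) * 67^1*353^( - 1) = - 16415/14473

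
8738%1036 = 450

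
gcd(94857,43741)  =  1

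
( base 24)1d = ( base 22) 1F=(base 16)25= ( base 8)45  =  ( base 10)37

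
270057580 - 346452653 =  - 76395073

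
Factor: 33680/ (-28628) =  - 2^2*5^1*17^ ( - 1) = - 20/17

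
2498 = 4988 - 2490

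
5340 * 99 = 528660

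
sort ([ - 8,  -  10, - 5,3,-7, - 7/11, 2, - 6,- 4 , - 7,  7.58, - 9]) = [ - 10,- 9, - 8, - 7, - 7, - 6, - 5 ,-4,-7/11,2, 3, 7.58] 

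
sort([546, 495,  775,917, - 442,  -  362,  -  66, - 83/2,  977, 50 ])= [-442,  -  362,  -  66 ,  -  83/2 , 50,495 , 546 , 775,917 , 977]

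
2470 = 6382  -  3912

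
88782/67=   88782/67 = 1325.10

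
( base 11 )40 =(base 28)1g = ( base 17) 2a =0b101100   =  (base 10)44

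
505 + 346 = 851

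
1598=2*799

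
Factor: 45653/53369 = 71^1*83^( - 1) = 71/83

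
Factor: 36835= 5^1*53^1* 139^1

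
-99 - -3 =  - 96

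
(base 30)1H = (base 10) 47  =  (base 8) 57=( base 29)1i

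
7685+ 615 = 8300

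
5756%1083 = 341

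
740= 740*1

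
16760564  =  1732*9677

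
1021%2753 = 1021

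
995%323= 26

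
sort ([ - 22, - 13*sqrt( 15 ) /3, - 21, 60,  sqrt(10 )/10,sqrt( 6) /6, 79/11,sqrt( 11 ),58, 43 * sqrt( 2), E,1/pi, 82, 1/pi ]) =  [  -  22, - 21, - 13*sqrt( 15) /3, sqrt(10)/10,1/pi, 1/pi, sqrt(6 )/6, E,sqrt(11 ), 79/11, 58,60, 43*sqrt(2 ), 82 ] 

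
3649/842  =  4 + 281/842 = 4.33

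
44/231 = 4/21 = 0.19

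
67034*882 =59123988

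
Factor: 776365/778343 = 785/787= 5^1*157^1*787^( - 1)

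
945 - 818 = 127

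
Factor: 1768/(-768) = - 221/96 = - 2^( - 5)*3^( - 1)*13^1 * 17^1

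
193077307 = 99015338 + 94061969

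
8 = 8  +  0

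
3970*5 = 19850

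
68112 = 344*198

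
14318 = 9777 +4541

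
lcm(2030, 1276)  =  44660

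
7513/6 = 1252 + 1/6  =  1252.17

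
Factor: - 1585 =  - 5^1*317^1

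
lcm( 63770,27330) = 191310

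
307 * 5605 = 1720735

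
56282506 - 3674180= 52608326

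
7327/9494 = 7327/9494 = 0.77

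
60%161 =60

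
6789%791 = 461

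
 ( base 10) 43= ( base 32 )1B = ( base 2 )101011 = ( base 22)1l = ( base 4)223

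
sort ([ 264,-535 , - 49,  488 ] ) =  [-535,-49 , 264,488]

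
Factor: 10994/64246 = 7^( - 1)*13^ (  -  1)*23^1*239^1*353^ ( - 1) = 5497/32123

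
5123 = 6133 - 1010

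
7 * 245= 1715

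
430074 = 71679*6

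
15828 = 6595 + 9233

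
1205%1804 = 1205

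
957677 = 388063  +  569614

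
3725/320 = 11 + 41/64 = 11.64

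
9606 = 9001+605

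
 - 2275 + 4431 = 2156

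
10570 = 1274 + 9296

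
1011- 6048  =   - 5037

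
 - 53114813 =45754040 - 98868853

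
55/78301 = 55/78301 =0.00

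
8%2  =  0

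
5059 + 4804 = 9863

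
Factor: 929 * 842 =2^1*421^1*929^1 = 782218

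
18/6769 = 18/6769 = 0.00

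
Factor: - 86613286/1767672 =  - 2^ ( - 2)*3^( - 2)*19^2*24551^ ( - 1)*119963^1 = - 43306643/883836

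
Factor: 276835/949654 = 2^( - 1)*5^1*13^1*17^ (- 2)*31^(- 1)*53^( -1 )*4259^1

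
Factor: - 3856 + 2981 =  - 5^3 * 7^1 = - 875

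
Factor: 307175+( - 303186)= 3989^1 = 3989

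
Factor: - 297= -3^3*11^1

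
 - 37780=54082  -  91862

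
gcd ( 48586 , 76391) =1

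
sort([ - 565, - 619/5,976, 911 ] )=[ - 565,-619/5,  911,976]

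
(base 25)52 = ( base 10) 127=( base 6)331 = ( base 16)7f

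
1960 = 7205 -5245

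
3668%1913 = 1755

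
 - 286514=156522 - 443036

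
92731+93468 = 186199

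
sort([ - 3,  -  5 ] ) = [ - 5, - 3] 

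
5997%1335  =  657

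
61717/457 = 61717/457 = 135.05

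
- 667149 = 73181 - 740330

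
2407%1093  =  221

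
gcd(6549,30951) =3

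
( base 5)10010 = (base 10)630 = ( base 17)231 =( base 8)1166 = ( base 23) 149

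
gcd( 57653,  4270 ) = 1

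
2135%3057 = 2135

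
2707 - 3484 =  - 777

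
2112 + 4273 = 6385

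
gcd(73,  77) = 1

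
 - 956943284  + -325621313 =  - 1282564597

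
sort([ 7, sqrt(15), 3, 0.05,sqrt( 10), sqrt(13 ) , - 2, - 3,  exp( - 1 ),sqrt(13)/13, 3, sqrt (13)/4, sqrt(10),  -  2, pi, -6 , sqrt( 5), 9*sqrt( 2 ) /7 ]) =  [ -6, - 3,-2, - 2, 0.05 , sqrt( 13) /13 , exp( - 1) , sqrt( 13 ) /4,9*sqrt(2)/7,  sqrt ( 5) , 3 , 3, pi, sqrt( 10 ) , sqrt( 10),sqrt( 13),sqrt(15 ) , 7] 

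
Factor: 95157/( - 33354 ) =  - 97/34 = -2^( - 1)*17^ (-1)*97^1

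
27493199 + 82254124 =109747323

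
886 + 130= 1016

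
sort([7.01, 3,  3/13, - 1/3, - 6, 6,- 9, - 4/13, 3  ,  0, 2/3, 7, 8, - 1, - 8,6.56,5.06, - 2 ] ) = [ - 9, - 8, -6, - 2, - 1, - 1/3, - 4/13 , 0, 3/13, 2/3, 3, 3,  5.06, 6, 6.56,  7, 7.01, 8] 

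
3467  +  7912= 11379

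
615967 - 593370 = 22597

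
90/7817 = 90/7817= 0.01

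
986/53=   986/53 = 18.60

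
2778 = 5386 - 2608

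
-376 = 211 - 587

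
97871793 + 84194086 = 182065879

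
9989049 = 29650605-19661556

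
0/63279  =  0 = 0.00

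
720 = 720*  1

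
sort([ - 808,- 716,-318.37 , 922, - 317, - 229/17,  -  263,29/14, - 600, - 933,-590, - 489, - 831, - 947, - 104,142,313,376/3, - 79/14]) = [ - 947, - 933,-831, - 808, - 716,-600 , - 590, - 489 , - 318.37, - 317, - 263, - 104, - 229/17, - 79/14,29/14,376/3,142,313,  922 ]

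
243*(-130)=-31590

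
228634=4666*49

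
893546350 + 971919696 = 1865466046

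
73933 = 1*73933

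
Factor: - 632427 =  - 3^1*210809^1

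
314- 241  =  73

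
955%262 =169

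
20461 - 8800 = 11661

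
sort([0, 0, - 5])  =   [ -5, 0, 0]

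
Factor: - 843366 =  - 2^1*3^1 * 367^1*383^1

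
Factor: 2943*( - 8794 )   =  -2^1*3^3*109^1 * 4397^1 = - 25880742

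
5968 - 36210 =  - 30242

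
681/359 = 681/359 = 1.90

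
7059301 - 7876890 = -817589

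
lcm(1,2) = 2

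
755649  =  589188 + 166461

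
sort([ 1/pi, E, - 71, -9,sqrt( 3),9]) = [ - 71,-9, 1/pi, sqrt(3), E, 9 ]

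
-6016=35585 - 41601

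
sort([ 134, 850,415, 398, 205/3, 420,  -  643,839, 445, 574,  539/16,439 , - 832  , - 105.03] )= [ - 832, - 643,-105.03,539/16,205/3, 134, 398,  415, 420,439,445, 574, 839,  850]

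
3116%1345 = 426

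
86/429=86/429 = 0.20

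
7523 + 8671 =16194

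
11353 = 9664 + 1689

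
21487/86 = 249 + 73/86 = 249.85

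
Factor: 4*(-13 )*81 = -4212= -2^2*3^4*13^1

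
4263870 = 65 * 65598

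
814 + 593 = 1407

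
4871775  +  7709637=12581412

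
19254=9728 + 9526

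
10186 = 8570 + 1616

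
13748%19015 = 13748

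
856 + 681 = 1537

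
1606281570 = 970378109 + 635903461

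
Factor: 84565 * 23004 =2^2*3^4 * 5^1 * 13^1*71^1*1301^1 = 1945333260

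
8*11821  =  94568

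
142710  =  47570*3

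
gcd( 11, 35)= 1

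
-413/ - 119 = 59/17 = 3.47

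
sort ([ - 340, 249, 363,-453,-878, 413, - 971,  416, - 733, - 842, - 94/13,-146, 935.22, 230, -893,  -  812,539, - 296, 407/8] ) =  [ - 971, - 893, - 878, - 842, - 812, - 733, - 453, - 340, -296, - 146, -94/13,407/8,230, 249, 363, 413,416, 539,  935.22 ]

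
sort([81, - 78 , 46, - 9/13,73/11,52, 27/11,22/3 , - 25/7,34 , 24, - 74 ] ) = [ -78,-74,-25/7, - 9/13, 27/11, 73/11, 22/3,24,34 , 46,52, 81 ] 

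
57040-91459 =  - 34419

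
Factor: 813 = 3^1 * 271^1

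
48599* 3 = 145797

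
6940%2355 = 2230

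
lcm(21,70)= 210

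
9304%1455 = 574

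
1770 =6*295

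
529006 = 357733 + 171273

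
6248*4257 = 26597736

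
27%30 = 27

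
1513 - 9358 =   -  7845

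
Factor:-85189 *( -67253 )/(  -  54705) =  - 5729215817/54705 =- 3^ ( - 1)*5^(-1 )*7^ (  -  1 )*13^1*109^1*521^( - 1 ) *617^1*6553^1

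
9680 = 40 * 242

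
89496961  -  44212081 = 45284880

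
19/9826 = 19/9826 = 0.00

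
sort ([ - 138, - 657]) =[ - 657, - 138] 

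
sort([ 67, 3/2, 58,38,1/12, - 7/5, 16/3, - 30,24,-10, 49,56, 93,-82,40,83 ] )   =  [-82, - 30 , - 10, - 7/5,1/12, 3/2, 16/3,24,38, 40,49,56,58, 67,83,93]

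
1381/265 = 5 + 56/265 = 5.21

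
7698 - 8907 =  - 1209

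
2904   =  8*363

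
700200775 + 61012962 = 761213737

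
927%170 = 77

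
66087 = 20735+45352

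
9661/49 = 197  +  8/49 = 197.16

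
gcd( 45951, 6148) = 53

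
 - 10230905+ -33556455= - 43787360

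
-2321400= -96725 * 24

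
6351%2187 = 1977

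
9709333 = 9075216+634117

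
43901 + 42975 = 86876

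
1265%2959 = 1265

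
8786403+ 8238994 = 17025397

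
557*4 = 2228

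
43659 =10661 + 32998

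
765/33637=765/33637 = 0.02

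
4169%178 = 75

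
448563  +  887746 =1336309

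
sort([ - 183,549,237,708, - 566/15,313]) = [ - 183, - 566/15, 237,  313, 549, 708 ] 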